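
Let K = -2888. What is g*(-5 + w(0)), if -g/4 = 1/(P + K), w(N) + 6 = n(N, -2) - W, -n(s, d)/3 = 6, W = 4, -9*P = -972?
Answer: -33/695 ≈ -0.047482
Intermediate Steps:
P = 108 (P = -1/9*(-972) = 108)
n(s, d) = -18 (n(s, d) = -3*6 = -18)
w(N) = -28 (w(N) = -6 + (-18 - 1*4) = -6 + (-18 - 4) = -6 - 22 = -28)
g = 1/695 (g = -4/(108 - 2888) = -4/(-2780) = -4*(-1/2780) = 1/695 ≈ 0.0014388)
g*(-5 + w(0)) = (-5 - 28)/695 = (1/695)*(-33) = -33/695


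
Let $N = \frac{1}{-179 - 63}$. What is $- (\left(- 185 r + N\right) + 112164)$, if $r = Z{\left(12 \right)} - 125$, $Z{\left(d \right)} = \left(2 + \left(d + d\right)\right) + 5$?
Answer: $- \frac{31352067}{242} \approx -1.2955 \cdot 10^{5}$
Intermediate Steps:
$N = - \frac{1}{242}$ ($N = \frac{1}{-242} = - \frac{1}{242} \approx -0.0041322$)
$Z{\left(d \right)} = 7 + 2 d$ ($Z{\left(d \right)} = \left(2 + 2 d\right) + 5 = 7 + 2 d$)
$r = -94$ ($r = \left(7 + 2 \cdot 12\right) - 125 = \left(7 + 24\right) - 125 = 31 - 125 = -94$)
$- (\left(- 185 r + N\right) + 112164) = - (\left(\left(-185\right) \left(-94\right) - \frac{1}{242}\right) + 112164) = - (\left(17390 - \frac{1}{242}\right) + 112164) = - (\frac{4208379}{242} + 112164) = \left(-1\right) \frac{31352067}{242} = - \frac{31352067}{242}$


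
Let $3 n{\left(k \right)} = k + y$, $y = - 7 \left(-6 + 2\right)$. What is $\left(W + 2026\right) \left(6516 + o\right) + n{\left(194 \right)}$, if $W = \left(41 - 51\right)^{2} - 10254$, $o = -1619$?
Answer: $-39802742$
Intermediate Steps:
$W = -10154$ ($W = \left(-10\right)^{2} - 10254 = 100 - 10254 = -10154$)
$y = 28$ ($y = \left(-7\right) \left(-4\right) = 28$)
$n{\left(k \right)} = \frac{28}{3} + \frac{k}{3}$ ($n{\left(k \right)} = \frac{k + 28}{3} = \frac{28 + k}{3} = \frac{28}{3} + \frac{k}{3}$)
$\left(W + 2026\right) \left(6516 + o\right) + n{\left(194 \right)} = \left(-10154 + 2026\right) \left(6516 - 1619\right) + \left(\frac{28}{3} + \frac{1}{3} \cdot 194\right) = \left(-8128\right) 4897 + \left(\frac{28}{3} + \frac{194}{3}\right) = -39802816 + 74 = -39802742$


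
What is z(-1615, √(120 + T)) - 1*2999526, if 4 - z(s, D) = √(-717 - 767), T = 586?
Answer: -2999522 - 2*I*√371 ≈ -2.9995e+6 - 38.523*I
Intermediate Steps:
z(s, D) = 4 - 2*I*√371 (z(s, D) = 4 - √(-717 - 767) = 4 - √(-1484) = 4 - 2*I*√371)
z(-1615, √(120 + T)) - 1*2999526 = (4 - 2*I*√371) - 1*2999526 = (4 - 2*I*√371) - 2999526 = -2999522 - 2*I*√371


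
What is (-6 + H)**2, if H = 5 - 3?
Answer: 16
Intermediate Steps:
H = 2
(-6 + H)**2 = (-6 + 2)**2 = (-4)**2 = 16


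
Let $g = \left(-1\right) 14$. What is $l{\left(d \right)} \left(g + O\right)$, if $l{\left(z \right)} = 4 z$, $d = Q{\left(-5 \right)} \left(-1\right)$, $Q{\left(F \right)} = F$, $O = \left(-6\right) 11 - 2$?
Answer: $-1640$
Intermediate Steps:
$O = -68$ ($O = -66 - 2 = -68$)
$g = -14$
$d = 5$ ($d = \left(-5\right) \left(-1\right) = 5$)
$l{\left(d \right)} \left(g + O\right) = 4 \cdot 5 \left(-14 - 68\right) = 20 \left(-82\right) = -1640$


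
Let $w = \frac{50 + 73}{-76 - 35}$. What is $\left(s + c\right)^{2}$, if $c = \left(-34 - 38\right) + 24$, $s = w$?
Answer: $\frac{3301489}{1369} \approx 2411.6$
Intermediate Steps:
$w = - \frac{41}{37}$ ($w = \frac{123}{-111} = 123 \left(- \frac{1}{111}\right) = - \frac{41}{37} \approx -1.1081$)
$s = - \frac{41}{37} \approx -1.1081$
$c = -48$ ($c = -72 + 24 = -48$)
$\left(s + c\right)^{2} = \left(- \frac{41}{37} - 48\right)^{2} = \left(- \frac{1817}{37}\right)^{2} = \frac{3301489}{1369}$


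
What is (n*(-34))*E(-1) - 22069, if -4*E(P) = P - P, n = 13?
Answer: -22069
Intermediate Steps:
E(P) = 0 (E(P) = -(P - P)/4 = -¼*0 = 0)
(n*(-34))*E(-1) - 22069 = (13*(-34))*0 - 22069 = -442*0 - 22069 = 0 - 22069 = -22069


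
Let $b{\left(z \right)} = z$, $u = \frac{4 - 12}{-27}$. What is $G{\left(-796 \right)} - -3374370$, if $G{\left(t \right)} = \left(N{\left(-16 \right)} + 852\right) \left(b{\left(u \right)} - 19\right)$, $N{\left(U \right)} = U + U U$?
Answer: $\frac{30185510}{9} \approx 3.3539 \cdot 10^{6}$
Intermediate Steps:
$u = \frac{8}{27}$ ($u = \left(4 - 12\right) \left(- \frac{1}{27}\right) = \left(-8\right) \left(- \frac{1}{27}\right) = \frac{8}{27} \approx 0.2963$)
$N{\left(U \right)} = U + U^{2}$
$G{\left(t \right)} = - \frac{183820}{9}$ ($G{\left(t \right)} = \left(- 16 \left(1 - 16\right) + 852\right) \left(\frac{8}{27} - 19\right) = \left(\left(-16\right) \left(-15\right) + 852\right) \left(- \frac{505}{27}\right) = \left(240 + 852\right) \left(- \frac{505}{27}\right) = 1092 \left(- \frac{505}{27}\right) = - \frac{183820}{9}$)
$G{\left(-796 \right)} - -3374370 = - \frac{183820}{9} - -3374370 = - \frac{183820}{9} + 3374370 = \frac{30185510}{9}$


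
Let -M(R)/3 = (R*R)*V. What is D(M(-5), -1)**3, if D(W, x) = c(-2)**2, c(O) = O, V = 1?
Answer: 64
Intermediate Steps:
M(R) = -3*R**2 (M(R) = -3*R*R = -3*R**2)
D(W, x) = 4 (D(W, x) = (-2)**2 = 4)
D(M(-5), -1)**3 = 4**3 = 64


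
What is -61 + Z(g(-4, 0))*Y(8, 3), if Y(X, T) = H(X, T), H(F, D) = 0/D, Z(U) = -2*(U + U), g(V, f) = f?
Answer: -61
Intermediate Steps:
Z(U) = -4*U
H(F, D) = 0
Y(X, T) = 0
-61 + Z(g(-4, 0))*Y(8, 3) = -61 - 4*0*0 = -61 + 0*0 = -61 + 0 = -61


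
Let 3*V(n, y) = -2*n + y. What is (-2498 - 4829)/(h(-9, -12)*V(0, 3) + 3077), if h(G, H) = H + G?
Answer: -7327/3056 ≈ -2.3976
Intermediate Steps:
V(n, y) = -2*n/3 + y/3 (V(n, y) = (-2*n + y)/3 = (y - 2*n)/3 = -2*n/3 + y/3)
h(G, H) = G + H
(-2498 - 4829)/(h(-9, -12)*V(0, 3) + 3077) = (-2498 - 4829)/((-9 - 12)*(-⅔*0 + (⅓)*3) + 3077) = -7327/(-21*(0 + 1) + 3077) = -7327/(-21*1 + 3077) = -7327/(-21 + 3077) = -7327/3056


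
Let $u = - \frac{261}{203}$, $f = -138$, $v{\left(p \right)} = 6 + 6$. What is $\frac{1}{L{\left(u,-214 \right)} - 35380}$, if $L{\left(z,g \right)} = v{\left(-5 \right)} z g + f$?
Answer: $- \frac{7}{225514} \approx -3.104 \cdot 10^{-5}$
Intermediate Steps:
$v{\left(p \right)} = 12$
$u = - \frac{9}{7}$ ($u = \left(-261\right) \frac{1}{203} = - \frac{9}{7} \approx -1.2857$)
$L{\left(z,g \right)} = -138 + 12 g z$ ($L{\left(z,g \right)} = 12 z g - 138 = 12 g z - 138 = -138 + 12 g z$)
$\frac{1}{L{\left(u,-214 \right)} - 35380} = \frac{1}{\left(-138 + 12 \left(-214\right) \left(- \frac{9}{7}\right)\right) - 35380} = \frac{1}{\left(-138 + \frac{23112}{7}\right) - 35380} = \frac{1}{\frac{22146}{7} - 35380} = \frac{1}{- \frac{225514}{7}} = - \frac{7}{225514}$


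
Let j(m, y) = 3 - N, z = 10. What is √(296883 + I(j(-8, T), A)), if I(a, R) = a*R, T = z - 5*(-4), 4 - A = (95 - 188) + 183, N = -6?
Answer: 3*√32901 ≈ 544.16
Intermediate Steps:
A = -86 (A = 4 - ((95 - 188) + 183) = 4 - (-93 + 183) = 4 - 1*90 = 4 - 90 = -86)
T = 30 (T = 10 - 5*(-4) = 10 - 1*(-20) = 10 + 20 = 30)
j(m, y) = 9 (j(m, y) = 3 - 1*(-6) = 3 + 6 = 9)
I(a, R) = R*a
√(296883 + I(j(-8, T), A)) = √(296883 - 86*9) = √(296883 - 774) = √296109 = 3*√32901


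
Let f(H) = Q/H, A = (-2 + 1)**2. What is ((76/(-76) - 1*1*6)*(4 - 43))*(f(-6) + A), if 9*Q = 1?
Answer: 4823/18 ≈ 267.94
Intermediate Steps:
Q = 1/9 (Q = (1/9)*1 = 1/9 ≈ 0.11111)
A = 1 (A = (-1)**2 = 1)
f(H) = 1/(9*H)
((76/(-76) - 1*1*6)*(4 - 43))*(f(-6) + A) = ((76/(-76) - 1*1*6)*(4 - 43))*((1/9)/(-6) + 1) = ((76*(-1/76) - 1*6)*(-39))*((1/9)*(-1/6) + 1) = ((-1 - 6)*(-39))*(-1/54 + 1) = -7*(-39)*(53/54) = 273*(53/54) = 4823/18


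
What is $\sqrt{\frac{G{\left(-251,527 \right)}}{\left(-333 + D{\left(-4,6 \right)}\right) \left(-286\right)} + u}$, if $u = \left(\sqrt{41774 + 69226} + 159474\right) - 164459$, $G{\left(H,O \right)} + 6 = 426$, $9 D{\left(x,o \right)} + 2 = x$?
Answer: $\frac{\sqrt{-101938175 + 204490 \sqrt{1110}}}{143} \approx 68.204 i$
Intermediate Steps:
$D{\left(x,o \right)} = - \frac{2}{9} + \frac{x}{9}$
$G{\left(H,O \right)} = 420$ ($G{\left(H,O \right)} = -6 + 426 = 420$)
$u = -4985 + 10 \sqrt{1110}$ ($u = \left(\sqrt{111000} + 159474\right) - 164459 = \left(10 \sqrt{1110} + 159474\right) - 164459 = \left(159474 + 10 \sqrt{1110}\right) - 164459 = -4985 + 10 \sqrt{1110} \approx -4651.8$)
$\sqrt{\frac{G{\left(-251,527 \right)}}{\left(-333 + D{\left(-4,6 \right)}\right) \left(-286\right)} + u} = \sqrt{\frac{420}{\left(-333 + \left(- \frac{2}{9} + \frac{1}{9} \left(-4\right)\right)\right) \left(-286\right)} - \left(4985 - 10 \sqrt{1110}\right)} = \sqrt{\frac{420}{\left(-333 - \frac{2}{3}\right) \left(-286\right)} - \left(4985 - 10 \sqrt{1110}\right)} = \sqrt{\frac{420}{\left(- \frac{1001}{3}\right) \left(-286\right)} - \left(4985 - 10 \sqrt{1110}\right)} = \sqrt{\frac{420}{\frac{286286}{3}} - \left(4985 - 10 \sqrt{1110}\right)} = \sqrt{420 \cdot \frac{3}{286286} - \left(4985 - 10 \sqrt{1110}\right)} = \sqrt{\frac{90}{20449} - \left(4985 - 10 \sqrt{1110}\right)} = \sqrt{- \frac{101938175}{20449} + 10 \sqrt{1110}}$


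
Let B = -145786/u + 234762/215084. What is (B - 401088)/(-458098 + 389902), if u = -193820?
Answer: 1045019473886911/177682891605780 ≈ 5.8814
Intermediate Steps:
B = 4803612929/2605473805 (B = -145786/(-193820) + 234762/215084 = -145786*(-1/193820) + 234762*(1/215084) = 72893/96910 + 117381/107542 = 4803612929/2605473805 ≈ 1.8437)
(B - 401088)/(-458098 + 389902) = (4803612929/2605473805 - 401088)/(-458098 + 389902) = -1045019473886911/2605473805/(-68196) = -1045019473886911/2605473805*(-1/68196) = 1045019473886911/177682891605780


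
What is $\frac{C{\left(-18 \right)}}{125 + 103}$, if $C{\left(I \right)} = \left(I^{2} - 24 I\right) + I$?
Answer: $\frac{123}{38} \approx 3.2368$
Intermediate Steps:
$C{\left(I \right)} = I^{2} - 23 I$
$\frac{C{\left(-18 \right)}}{125 + 103} = \frac{\left(-18\right) \left(-23 - 18\right)}{125 + 103} = \frac{\left(-18\right) \left(-41\right)}{228} = 738 \cdot \frac{1}{228} = \frac{123}{38}$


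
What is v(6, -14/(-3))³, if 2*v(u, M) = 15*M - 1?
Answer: 328509/8 ≈ 41064.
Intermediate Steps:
v(u, M) = -½ + 15*M/2 (v(u, M) = (15*M - 1)/2 = (-1 + 15*M)/2 = -½ + 15*M/2)
v(6, -14/(-3))³ = (-½ + 15*(-14/(-3))/2)³ = (-½ + 15*(-14*(-⅓))/2)³ = (-½ + (15/2)*(14/3))³ = (-½ + 35)³ = (69/2)³ = 328509/8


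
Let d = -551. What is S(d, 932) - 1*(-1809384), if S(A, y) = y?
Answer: 1810316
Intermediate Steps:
S(d, 932) - 1*(-1809384) = 932 - 1*(-1809384) = 932 + 1809384 = 1810316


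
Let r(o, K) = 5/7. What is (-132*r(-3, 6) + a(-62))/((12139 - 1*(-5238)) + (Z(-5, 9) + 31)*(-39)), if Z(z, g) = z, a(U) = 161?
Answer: 467/114541 ≈ 0.0040771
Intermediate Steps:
r(o, K) = 5/7 (r(o, K) = 5*(⅐) = 5/7)
(-132*r(-3, 6) + a(-62))/((12139 - 1*(-5238)) + (Z(-5, 9) + 31)*(-39)) = (-132*5/7 + 161)/((12139 - 1*(-5238)) + (-5 + 31)*(-39)) = (-660/7 + 161)/((12139 + 5238) + 26*(-39)) = 467/(7*(17377 - 1014)) = (467/7)/16363 = (467/7)*(1/16363) = 467/114541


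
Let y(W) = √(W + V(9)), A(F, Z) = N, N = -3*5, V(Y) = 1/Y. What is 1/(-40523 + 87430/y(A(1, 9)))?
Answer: -55409/2947339357 + 18735*I*√134/20631375499 ≈ -1.88e-5 + 1.0512e-5*I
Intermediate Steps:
N = -15
A(F, Z) = -15
y(W) = √(⅑ + W) (y(W) = √(W + 1/9) = √(W + ⅑) = √(⅑ + W))
1/(-40523 + 87430/y(A(1, 9))) = 1/(-40523 + 87430/((√(1 + 9*(-15))/3))) = 1/(-40523 + 87430/((√(1 - 135)/3))) = 1/(-40523 + 87430/((√(-134)/3))) = 1/(-40523 + 87430/(((I*√134)/3))) = 1/(-40523 + 87430/((I*√134/3))) = 1/(-40523 + 87430*(-3*I*√134/134)) = 1/(-40523 - 131145*I*√134/67)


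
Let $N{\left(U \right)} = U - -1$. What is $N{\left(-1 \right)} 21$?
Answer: $0$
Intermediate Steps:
$N{\left(U \right)} = 1 + U$ ($N{\left(U \right)} = U + 1 = 1 + U$)
$N{\left(-1 \right)} 21 = \left(1 - 1\right) 21 = 0 \cdot 21 = 0$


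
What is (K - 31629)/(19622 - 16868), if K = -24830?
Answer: -56459/2754 ≈ -20.501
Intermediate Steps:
(K - 31629)/(19622 - 16868) = (-24830 - 31629)/(19622 - 16868) = -56459/2754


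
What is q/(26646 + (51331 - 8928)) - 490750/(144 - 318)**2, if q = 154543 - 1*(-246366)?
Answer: -374963377/36043578 ≈ -10.403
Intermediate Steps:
q = 400909 (q = 154543 + 246366 = 400909)
q/(26646 + (51331 - 8928)) - 490750/(144 - 318)**2 = 400909/(26646 + (51331 - 8928)) - 490750/(144 - 318)**2 = 400909/(26646 + 42403) - 490750/((-174)**2) = 400909/69049 - 490750/30276 = 400909*(1/69049) - 490750*1/30276 = 400909/69049 - 245375/15138 = -374963377/36043578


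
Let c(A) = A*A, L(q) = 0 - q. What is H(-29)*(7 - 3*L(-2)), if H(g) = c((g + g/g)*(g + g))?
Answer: 2637376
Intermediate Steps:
L(q) = -q
c(A) = A²
H(g) = 4*g²*(1 + g)² (H(g) = ((g + g/g)*(g + g))² = ((g + 1)*(2*g))² = ((1 + g)*(2*g))² = (2*g*(1 + g))² = 4*g²*(1 + g)²)
H(-29)*(7 - 3*L(-2)) = (4*(-29)²*(1 - 29)²)*(7 - (-3)*(-2)) = (4*841*(-28)²)*(7 - 3*2) = (4*841*784)*(7 - 6) = 2637376*1 = 2637376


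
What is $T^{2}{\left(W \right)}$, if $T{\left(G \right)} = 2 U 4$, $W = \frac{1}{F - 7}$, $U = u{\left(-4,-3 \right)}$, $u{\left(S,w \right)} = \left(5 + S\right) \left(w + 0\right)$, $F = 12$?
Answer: $576$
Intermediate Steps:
$u{\left(S,w \right)} = w \left(5 + S\right)$ ($u{\left(S,w \right)} = \left(5 + S\right) w = w \left(5 + S\right)$)
$U = -3$ ($U = - 3 \left(5 - 4\right) = \left(-3\right) 1 = -3$)
$W = \frac{1}{5}$ ($W = \frac{1}{12 - 7} = \frac{1}{5} \approx 0.2$)
$T{\left(G \right)} = -24$ ($T{\left(G \right)} = 2 \left(-3\right) 4 = \left(-6\right) 4 = -24$)
$T^{2}{\left(W \right)} = \left(-24\right)^{2} = 576$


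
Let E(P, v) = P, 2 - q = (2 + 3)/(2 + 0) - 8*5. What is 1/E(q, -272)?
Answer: 2/79 ≈ 0.025316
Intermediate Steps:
q = 79/2 (q = 2 - ((2 + 3)/(2 + 0) - 8*5) = 2 - (5/2 - 40) = 2 - 1*(-75/2) = 2 + 75/2 = 79/2 ≈ 39.500)
1/E(q, -272) = 1/(79/2) = 2/79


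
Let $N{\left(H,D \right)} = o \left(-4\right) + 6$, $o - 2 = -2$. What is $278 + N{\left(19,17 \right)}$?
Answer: $284$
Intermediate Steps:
$o = 0$ ($o = 2 - 2 = 0$)
$N{\left(H,D \right)} = 6$ ($N{\left(H,D \right)} = 0 \left(-4\right) + 6 = 0 + 6 = 6$)
$278 + N{\left(19,17 \right)} = 278 + 6 = 284$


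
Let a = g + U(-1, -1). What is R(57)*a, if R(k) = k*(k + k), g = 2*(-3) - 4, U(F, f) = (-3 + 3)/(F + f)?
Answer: -64980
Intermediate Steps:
U(F, f) = 0 (U(F, f) = 0/(F + f) = 0)
g = -10 (g = -6 - 4 = -10)
R(k) = 2*k**2 (R(k) = k*(2*k) = 2*k**2)
a = -10 (a = -10 + 0 = -10)
R(57)*a = (2*57**2)*(-10) = (2*3249)*(-10) = 6498*(-10) = -64980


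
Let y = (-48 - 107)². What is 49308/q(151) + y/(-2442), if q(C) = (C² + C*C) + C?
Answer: -326268563/37242942 ≈ -8.7605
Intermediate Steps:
y = 24025 (y = (-155)² = 24025)
q(C) = C + 2*C² (q(C) = (C² + C²) + C = 2*C² + C = C + 2*C²)
49308/q(151) + y/(-2442) = 49308/((151*(1 + 2*151))) + 24025/(-2442) = 49308/((151*(1 + 302))) + 24025*(-1/2442) = 49308/((151*303)) - 24025/2442 = 49308/45753 - 24025/2442 = 49308*(1/45753) - 24025/2442 = 16436/15251 - 24025/2442 = -326268563/37242942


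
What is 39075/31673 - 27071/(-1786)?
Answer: 48800407/2977262 ≈ 16.391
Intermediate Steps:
39075/31673 - 27071/(-1786) = 39075*(1/31673) - 27071*(-1/1786) = 39075/31673 + 27071/1786 = 48800407/2977262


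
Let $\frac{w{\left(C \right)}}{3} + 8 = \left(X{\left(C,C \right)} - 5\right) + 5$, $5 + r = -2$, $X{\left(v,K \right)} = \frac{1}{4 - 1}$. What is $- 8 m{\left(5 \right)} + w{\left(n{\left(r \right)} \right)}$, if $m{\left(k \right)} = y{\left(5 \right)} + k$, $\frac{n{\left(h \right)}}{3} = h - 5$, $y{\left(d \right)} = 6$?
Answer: $-111$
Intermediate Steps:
$X{\left(v,K \right)} = \frac{1}{3}$ ($X{\left(v,K \right)} = \frac{1}{4 - 1} = \frac{1}{3}$)
$r = -7$ ($r = -5 - 2 = -7$)
$n{\left(h \right)} = -15 + 3 h$ ($n{\left(h \right)} = 3 \left(h - 5\right) = 3 \left(-5 + h\right) = -15 + 3 h$)
$w{\left(C \right)} = -23$ ($w{\left(C \right)} = -24 + 3 \left(\left(\frac{1}{3} - 5\right) + 5\right) = -24 + 3 \left(- \frac{14}{3} + 5\right) = -24 + 3 \cdot \frac{1}{3} = -24 + 1 = -23$)
$m{\left(k \right)} = 6 + k$
$- 8 m{\left(5 \right)} + w{\left(n{\left(r \right)} \right)} = - 8 \left(6 + 5\right) - 23 = \left(-8\right) 11 - 23 = -88 - 23 = -111$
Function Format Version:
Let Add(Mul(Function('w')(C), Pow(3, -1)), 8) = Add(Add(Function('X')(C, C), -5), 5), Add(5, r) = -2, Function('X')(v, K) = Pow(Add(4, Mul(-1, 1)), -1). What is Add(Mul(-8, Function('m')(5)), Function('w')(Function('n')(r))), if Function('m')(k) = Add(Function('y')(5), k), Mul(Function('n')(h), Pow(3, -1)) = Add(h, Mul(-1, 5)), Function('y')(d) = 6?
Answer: -111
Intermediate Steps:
Function('X')(v, K) = Rational(1, 3) (Function('X')(v, K) = Pow(Add(4, -1), -1) = Pow(3, -1) = Rational(1, 3))
r = -7 (r = Add(-5, -2) = -7)
Function('n')(h) = Add(-15, Mul(3, h)) (Function('n')(h) = Mul(3, Add(h, Mul(-1, 5))) = Mul(3, Add(h, -5)) = Mul(3, Add(-5, h)) = Add(-15, Mul(3, h)))
Function('w')(C) = -23 (Function('w')(C) = Add(-24, Mul(3, Add(Add(Rational(1, 3), -5), 5))) = Add(-24, Mul(3, Add(Rational(-14, 3), 5))) = Add(-24, Mul(3, Rational(1, 3))) = Add(-24, 1) = -23)
Function('m')(k) = Add(6, k)
Add(Mul(-8, Function('m')(5)), Function('w')(Function('n')(r))) = Add(Mul(-8, Add(6, 5)), -23) = Add(Mul(-8, 11), -23) = Add(-88, -23) = -111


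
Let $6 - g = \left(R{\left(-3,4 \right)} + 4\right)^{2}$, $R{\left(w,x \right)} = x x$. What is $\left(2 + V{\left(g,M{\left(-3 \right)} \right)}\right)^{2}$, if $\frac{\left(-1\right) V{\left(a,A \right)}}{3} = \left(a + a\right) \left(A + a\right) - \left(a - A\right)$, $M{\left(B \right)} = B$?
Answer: $882996623041$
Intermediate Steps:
$R{\left(w,x \right)} = x^{2}$
$g = -394$ ($g = 6 - \left(4^{2} + 4\right)^{2} = 6 - \left(16 + 4\right)^{2} = 6 - 20^{2} = 6 - 400 = -394$)
$V{\left(a,A \right)} = - 3 A + 3 a - 6 a \left(A + a\right)$ ($V{\left(a,A \right)} = - 3 \left(\left(a + a\right) \left(A + a\right) - \left(a - A\right)\right) = - 3 \left(2 a \left(A + a\right) + \left(A - a\right)\right) = - 3 \left(A - a + 2 a \left(A + a\right)\right) = - 3 A + 3 a - 6 a \left(A + a\right)$)
$\left(2 + V{\left(g,M{\left(-3 \right)} \right)}\right)^{2} = \left(2 - \left(1173 + 7092 + 931416\right)\right)^{2} = \left(2 - 939681\right)^{2} = \left(-939679\right)^{2} = 882996623041$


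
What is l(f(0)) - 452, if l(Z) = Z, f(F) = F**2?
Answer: -452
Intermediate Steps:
l(f(0)) - 452 = 0**2 - 452 = 0 - 452 = -452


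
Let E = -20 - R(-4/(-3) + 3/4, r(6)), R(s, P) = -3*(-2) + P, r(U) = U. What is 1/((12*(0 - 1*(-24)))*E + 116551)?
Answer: 1/107335 ≈ 9.3166e-6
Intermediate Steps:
R(s, P) = 6 + P
E = -32 (E = -20 - (6 + 6) = -20 - 1*12 = -20 - 12 = -32)
1/((12*(0 - 1*(-24)))*E + 116551) = 1/((12*(0 - 1*(-24)))*(-32) + 116551) = 1/((12*(0 + 24))*(-32) + 116551) = 1/((12*24)*(-32) + 116551) = 1/(288*(-32) + 116551) = 1/(-9216 + 116551) = 1/107335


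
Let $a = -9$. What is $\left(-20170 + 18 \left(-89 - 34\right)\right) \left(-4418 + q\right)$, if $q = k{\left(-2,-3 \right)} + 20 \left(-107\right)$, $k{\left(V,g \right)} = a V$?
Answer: $146391360$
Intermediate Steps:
$k{\left(V,g \right)} = - 9 V$
$q = -2122$ ($q = \left(-9\right) \left(-2\right) + 20 \left(-107\right) = 18 - 2140 = -2122$)
$\left(-20170 + 18 \left(-89 - 34\right)\right) \left(-4418 + q\right) = \left(-20170 + 18 \left(-89 - 34\right)\right) \left(-4418 - 2122\right) = \left(-20170 + 18 \left(-123\right)\right) \left(-6540\right) = \left(-20170 - 2214\right) \left(-6540\right) = \left(-22384\right) \left(-6540\right) = 146391360$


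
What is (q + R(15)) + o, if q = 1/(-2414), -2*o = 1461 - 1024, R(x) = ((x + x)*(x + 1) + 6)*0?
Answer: -263730/1207 ≈ -218.50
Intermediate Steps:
R(x) = 0 (R(x) = ((2*x)*(1 + x) + 6)*0 = (2*x*(1 + x) + 6)*0 = (6 + 2*x*(1 + x))*0 = 0)
o = -437/2 (o = -(1461 - 1024)/2 = -½*437 = -437/2 ≈ -218.50)
q = -1/2414 ≈ -0.00041425
(q + R(15)) + o = (-1/2414 + 0) - 437/2 = -1/2414 - 437/2 = -263730/1207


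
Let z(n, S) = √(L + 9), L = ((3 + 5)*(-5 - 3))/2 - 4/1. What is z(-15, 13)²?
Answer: -27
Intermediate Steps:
L = -36 (L = (8*(-8))*(½) - 4*1 = -64*½ - 4 = -32 - 4 = -36)
z(n, S) = 3*I*√3 (z(n, S) = √(-36 + 9) = √(-27) = 3*I*√3)
z(-15, 13)² = (3*I*√3)² = -27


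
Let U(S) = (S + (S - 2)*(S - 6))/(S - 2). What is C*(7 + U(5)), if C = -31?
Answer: -713/3 ≈ -237.67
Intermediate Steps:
U(S) = (S + (-6 + S)*(-2 + S))/(-2 + S) (U(S) = (S + (-2 + S)*(-6 + S))/(-2 + S) = (S + (-6 + S)*(-2 + S))/(-2 + S))
C*(7 + U(5)) = -31*(7 + (12 + 5**2 - 7*5)/(-2 + 5)) = -31*(7 + (12 + 25 - 35)/3) = -31*(7 + (1/3)*2) = -31*(7 + 2/3) = -31*23/3 = -713/3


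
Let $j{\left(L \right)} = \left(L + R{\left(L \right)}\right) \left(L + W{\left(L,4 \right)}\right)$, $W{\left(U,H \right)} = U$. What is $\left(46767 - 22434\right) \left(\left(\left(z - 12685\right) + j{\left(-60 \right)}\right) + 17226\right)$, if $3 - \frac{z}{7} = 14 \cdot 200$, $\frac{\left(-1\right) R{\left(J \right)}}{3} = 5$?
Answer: $-146922654$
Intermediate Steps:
$R{\left(J \right)} = -15$ ($R{\left(J \right)} = \left(-3\right) 5 = -15$)
$z = -19579$ ($z = 21 - 7 \cdot 14 \cdot 200 = 21 - 19600 = -19579$)
$j{\left(L \right)} = 2 L \left(-15 + L\right)$ ($j{\left(L \right)} = \left(L - 15\right) \left(L + L\right) = \left(-15 + L\right) 2 L = 2 L \left(-15 + L\right)$)
$\left(46767 - 22434\right) \left(\left(\left(z - 12685\right) + j{\left(-60 \right)}\right) + 17226\right) = \left(46767 - 22434\right) \left(\left(\left(-19579 - 12685\right) + 2 \left(-60\right) \left(-15 - 60\right)\right) + 17226\right) = 24333 \left(\left(-32264 + 2 \left(-60\right) \left(-75\right)\right) + 17226\right) = 24333 \left(\left(-32264 + 9000\right) + 17226\right) = 24333 \left(-23264 + 17226\right) = 24333 \left(-6038\right) = -146922654$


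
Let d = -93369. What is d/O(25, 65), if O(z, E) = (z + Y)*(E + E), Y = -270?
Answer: 93369/31850 ≈ 2.9315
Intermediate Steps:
O(z, E) = 2*E*(-270 + z) (O(z, E) = (z - 270)*(E + E) = (-270 + z)*(2*E) = 2*E*(-270 + z))
d/O(25, 65) = -93369*1/(130*(-270 + 25)) = -93369/(2*65*(-245)) = -93369/(-31850) = -93369*(-1/31850) = 93369/31850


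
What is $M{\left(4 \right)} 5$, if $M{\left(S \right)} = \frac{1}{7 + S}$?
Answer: $\frac{5}{11} \approx 0.45455$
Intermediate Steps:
$M{\left(4 \right)} 5 = \frac{1}{7 + 4} \cdot 5 = \frac{1}{11} \cdot 5 = \frac{5}{11}$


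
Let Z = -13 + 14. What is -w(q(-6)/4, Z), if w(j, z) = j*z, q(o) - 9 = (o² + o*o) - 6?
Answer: -75/4 ≈ -18.750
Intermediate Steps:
q(o) = 3 + 2*o² (q(o) = 9 + ((o² + o*o) - 6) = 9 + ((o² + o²) - 6) = 9 + (2*o² - 6) = 9 + (-6 + 2*o²) = 3 + 2*o²)
Z = 1
-w(q(-6)/4, Z) = -(3 + 2*(-6)²)/4 = -(3 + 2*36)*(¼) = -(3 + 72)*(¼) = -75*(¼) = -75/4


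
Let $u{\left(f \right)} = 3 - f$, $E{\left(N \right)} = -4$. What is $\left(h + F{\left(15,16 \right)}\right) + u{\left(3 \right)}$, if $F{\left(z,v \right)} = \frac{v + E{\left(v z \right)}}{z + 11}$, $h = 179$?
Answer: $\frac{2333}{13} \approx 179.46$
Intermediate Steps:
$F{\left(z,v \right)} = \frac{-4 + v}{11 + z}$ ($F{\left(z,v \right)} = \frac{v - 4}{z + 11} = \frac{-4 + v}{11 + z}$)
$\left(h + F{\left(15,16 \right)}\right) + u{\left(3 \right)} = \left(179 + \frac{-4 + 16}{11 + 15}\right) + \left(3 - 3\right) = \left(179 + \frac{1}{26} \cdot 12\right) + \left(3 - 3\right) = \left(179 + \frac{1}{26} \cdot 12\right) + 0 = \left(179 + \frac{6}{13}\right) + 0 = \frac{2333}{13} + 0 = \frac{2333}{13}$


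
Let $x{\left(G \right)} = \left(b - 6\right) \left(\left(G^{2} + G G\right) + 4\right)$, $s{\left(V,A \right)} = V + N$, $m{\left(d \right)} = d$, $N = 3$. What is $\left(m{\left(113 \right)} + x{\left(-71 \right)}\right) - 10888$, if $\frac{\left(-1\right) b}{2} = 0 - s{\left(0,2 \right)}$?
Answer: $-10775$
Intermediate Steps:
$s{\left(V,A \right)} = 3 + V$ ($s{\left(V,A \right)} = V + 3 = 3 + V$)
$b = 6$ ($b = - 2 \left(0 - \left(3 + 0\right)\right) = - 2 \left(0 - 3\right) = \left(-2\right) \left(-3\right) = 6$)
$x{\left(G \right)} = 0$ ($x{\left(G \right)} = \left(6 - 6\right) \left(\left(G^{2} + G G\right) + 4\right) = 0 \left(\left(G^{2} + G^{2}\right) + 4\right) = 0 \left(2 G^{2} + 4\right) = 0 \left(4 + 2 G^{2}\right) = 0$)
$\left(m{\left(113 \right)} + x{\left(-71 \right)}\right) - 10888 = \left(113 + 0\right) - 10888 = 113 - 10888 = -10775$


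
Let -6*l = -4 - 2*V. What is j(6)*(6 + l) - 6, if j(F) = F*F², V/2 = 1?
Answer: 1578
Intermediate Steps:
V = 2 (V = 2*1 = 2)
l = 4/3 (l = -(-4 - 2*2)/6 = -(-4 - 4)/6 = -⅙*(-8) = 4/3 ≈ 1.3333)
j(F) = F³
j(6)*(6 + l) - 6 = 6³*(6 + 4/3) - 6 = 216*(22/3) - 6 = 1584 - 6 = 1578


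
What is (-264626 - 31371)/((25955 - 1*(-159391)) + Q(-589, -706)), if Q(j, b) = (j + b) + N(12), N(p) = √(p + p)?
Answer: -54478543847/33874770577 + 591994*√6/33874770577 ≈ -1.6082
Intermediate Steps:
N(p) = √2*√p (N(p) = √(2*p) = √2*√p)
Q(j, b) = b + j + 2*√6 (Q(j, b) = (j + b) + √2*√12 = (b + j) + √2*(2*√3) = (b + j) + 2*√6 = b + j + 2*√6)
(-264626 - 31371)/((25955 - 1*(-159391)) + Q(-589, -706)) = (-264626 - 31371)/((25955 - 1*(-159391)) + (-706 - 589 + 2*√6)) = -295997/((25955 + 159391) + (-1295 + 2*√6)) = -295997/(185346 + (-1295 + 2*√6)) = -295997/(184051 + 2*√6)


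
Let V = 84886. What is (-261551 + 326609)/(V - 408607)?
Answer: -21686/107907 ≈ -0.20097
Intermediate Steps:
(-261551 + 326609)/(V - 408607) = (-261551 + 326609)/(84886 - 408607) = 65058/(-323721) = 65058*(-1/323721) = -21686/107907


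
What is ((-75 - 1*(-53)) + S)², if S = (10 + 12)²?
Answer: 213444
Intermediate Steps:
S = 484 (S = 22² = 484)
((-75 - 1*(-53)) + S)² = ((-75 - 1*(-53)) + 484)² = ((-75 + 53) + 484)² = (-22 + 484)² = 462² = 213444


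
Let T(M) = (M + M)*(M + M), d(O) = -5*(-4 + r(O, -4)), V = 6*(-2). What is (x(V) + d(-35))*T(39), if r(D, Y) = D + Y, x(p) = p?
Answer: 1235052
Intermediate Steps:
V = -12
d(O) = 40 - 5*O (d(O) = -5*(-4 + (O - 4)) = -5*(-4 + (-4 + O)) = -5*(-8 + O) = 40 - 5*O)
T(M) = 4*M² (T(M) = (2*M)*(2*M) = 4*M²)
(x(V) + d(-35))*T(39) = (-12 + (40 - 5*(-35)))*(4*39²) = (-12 + (40 + 175))*(4*1521) = (-12 + 215)*6084 = 203*6084 = 1235052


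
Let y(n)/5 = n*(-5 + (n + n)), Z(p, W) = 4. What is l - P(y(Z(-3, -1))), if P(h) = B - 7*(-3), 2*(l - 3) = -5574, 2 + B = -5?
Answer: -2798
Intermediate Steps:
B = -7 (B = -2 - 5 = -7)
l = -2784 (l = 3 + (½)*(-5574) = 3 - 2787 = -2784)
y(n) = 5*n*(-5 + 2*n) (y(n) = 5*(n*(-5 + (n + n))) = 5*(n*(-5 + 2*n)) = 5*n*(-5 + 2*n))
P(h) = 14 (P(h) = -7 - 7*(-3) = -7 + 21 = 14)
l - P(y(Z(-3, -1))) = -2784 - 1*14 = -2784 - 14 = -2798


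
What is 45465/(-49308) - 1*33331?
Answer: -78263353/2348 ≈ -33332.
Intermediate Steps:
45465/(-49308) - 1*33331 = 45465*(-1/49308) - 33331 = -2165/2348 - 33331 = -78263353/2348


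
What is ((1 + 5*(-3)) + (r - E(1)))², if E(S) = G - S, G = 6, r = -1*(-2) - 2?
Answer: 361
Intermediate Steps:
r = 0 (r = 2 - 2 = 0)
E(S) = 6 - S
((1 + 5*(-3)) + (r - E(1)))² = ((1 + 5*(-3)) + (0 - (6 - 1*1)))² = ((1 - 15) + (0 - (6 - 1)))² = (-14 + (0 - 1*5))² = (-14 + (0 - 5))² = (-14 - 5)² = (-19)² = 361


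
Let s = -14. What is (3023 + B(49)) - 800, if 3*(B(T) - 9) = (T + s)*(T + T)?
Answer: 10126/3 ≈ 3375.3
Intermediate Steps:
B(T) = 9 + 2*T*(-14 + T)/3 (B(T) = 9 + ((T - 14)*(T + T))/3 = 9 + ((-14 + T)*(2*T))/3 = 9 + (2*T*(-14 + T))/3 = 9 + 2*T*(-14 + T)/3)
(3023 + B(49)) - 800 = (3023 + (9 - 28/3*49 + (⅔)*49²)) - 800 = (3023 + (9 - 1372/3 + (⅔)*2401)) - 800 = (3023 + (9 - 1372/3 + 4802/3)) - 800 = (3023 + 3457/3) - 800 = 12526/3 - 800 = 10126/3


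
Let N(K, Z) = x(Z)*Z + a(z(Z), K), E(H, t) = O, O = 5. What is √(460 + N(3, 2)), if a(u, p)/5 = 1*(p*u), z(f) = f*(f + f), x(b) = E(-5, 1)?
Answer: √590 ≈ 24.290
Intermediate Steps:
E(H, t) = 5
x(b) = 5
z(f) = 2*f² (z(f) = f*(2*f) = 2*f²)
a(u, p) = 5*p*u (a(u, p) = 5*(1*(p*u)) = 5*(p*u) = 5*p*u)
N(K, Z) = 5*Z + 10*K*Z² (N(K, Z) = 5*Z + 5*K*(2*Z²) = 5*Z + 10*K*Z²)
√(460 + N(3, 2)) = √(460 + 5*2*(1 + 2*3*2)) = √(460 + 5*2*(1 + 12)) = √(460 + 5*2*13) = √(460 + 130) = √590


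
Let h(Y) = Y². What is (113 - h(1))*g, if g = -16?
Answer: -1792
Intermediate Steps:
(113 - h(1))*g = (113 - 1*1²)*(-16) = (113 - 1*1)*(-16) = (113 - 1)*(-16) = 112*(-16) = -1792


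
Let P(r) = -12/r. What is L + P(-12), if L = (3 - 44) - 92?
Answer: -132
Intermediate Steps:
L = -133 (L = -41 - 92 = -133)
L + P(-12) = -133 - 12/(-12) = -133 - 12*(-1/12) = -133 + 1 = -132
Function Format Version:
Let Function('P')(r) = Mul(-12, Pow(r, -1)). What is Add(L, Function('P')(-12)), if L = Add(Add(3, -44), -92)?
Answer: -132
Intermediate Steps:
L = -133 (L = Add(-41, -92) = -133)
Add(L, Function('P')(-12)) = Add(-133, Mul(-12, Pow(-12, -1))) = Add(-133, Mul(-12, Rational(-1, 12))) = Add(-133, 1) = -132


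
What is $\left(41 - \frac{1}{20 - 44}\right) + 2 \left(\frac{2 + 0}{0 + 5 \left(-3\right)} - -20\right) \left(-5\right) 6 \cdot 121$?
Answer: $- \frac{3460583}{24} \approx -1.4419 \cdot 10^{5}$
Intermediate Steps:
$\left(41 - \frac{1}{20 - 44}\right) + 2 \left(\frac{2 + 0}{0 + 5 \left(-3\right)} - -20\right) \left(-5\right) 6 \cdot 121 = \left(41 - \frac{1}{-24}\right) + 2 \left(\frac{2}{0 - 15} + 20\right) \left(-5\right) 6 \cdot 121 = \left(41 - - \frac{1}{24}\right) + 2 \left(\frac{2}{-15} + 20\right) \left(-5\right) 6 \cdot 121 = \left(41 + \frac{1}{24}\right) + 2 \left(2 \left(- \frac{1}{15}\right) + 20\right) \left(-5\right) 6 \cdot 121 = \frac{985}{24} + 2 \left(- \frac{2}{15} + 20\right) \left(-5\right) 6 \cdot 121 = \frac{985}{24} + 2 \cdot \frac{298}{15} \left(-5\right) 6 \cdot 121 = \frac{985}{24} + 2 \left(- \frac{298}{3}\right) 6 \cdot 121 = \frac{985}{24} + \left(- \frac{596}{3}\right) 6 \cdot 121 = \frac{985}{24} - 144232 = - \frac{3460583}{24}$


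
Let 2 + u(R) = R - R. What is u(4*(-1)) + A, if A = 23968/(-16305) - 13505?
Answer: -220255603/16305 ≈ -13508.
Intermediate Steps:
A = -220222993/16305 (A = 23968*(-1/16305) - 13505 = -23968/16305 - 13505 = -220222993/16305 ≈ -13506.)
u(R) = -2 (u(R) = -2 + (R - R) = -2 + 0 = -2)
u(4*(-1)) + A = -2 - 220222993/16305 = -220255603/16305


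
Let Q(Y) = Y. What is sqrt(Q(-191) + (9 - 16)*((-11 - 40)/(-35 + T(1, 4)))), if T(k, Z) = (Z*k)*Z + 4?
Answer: I*sqrt(5370)/5 ≈ 14.656*I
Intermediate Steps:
T(k, Z) = 4 + k*Z**2 (T(k, Z) = k*Z**2 + 4 = 4 + k*Z**2)
sqrt(Q(-191) + (9 - 16)*((-11 - 40)/(-35 + T(1, 4)))) = sqrt(-191 + (9 - 16)*((-11 - 40)/(-35 + (4 + 1*4**2)))) = sqrt(-191 - (-357)/(-35 + (4 + 1*16))) = sqrt(-191 - (-357)/(-35 + (4 + 16))) = sqrt(-191 - (-357)/(-35 + 20)) = sqrt(-191 - (-357)/(-15)) = sqrt(-191 - (-357)*(-1)/15) = sqrt(-191 - 7*17/5) = sqrt(-191 - 119/5) = sqrt(-1074/5) = I*sqrt(5370)/5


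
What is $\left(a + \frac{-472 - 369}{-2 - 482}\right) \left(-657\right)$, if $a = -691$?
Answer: $\frac{219177171}{484} \approx 4.5285 \cdot 10^{5}$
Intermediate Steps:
$\left(a + \frac{-472 - 369}{-2 - 482}\right) \left(-657\right) = \left(-691 + \frac{-472 - 369}{-2 - 482}\right) \left(-657\right) = \left(-691 - \frac{841}{-484}\right) \left(-657\right) = \left(-691 - - \frac{841}{484}\right) \left(-657\right) = \left(-691 + \frac{841}{484}\right) \left(-657\right) = \left(- \frac{333603}{484}\right) \left(-657\right) = \frac{219177171}{484}$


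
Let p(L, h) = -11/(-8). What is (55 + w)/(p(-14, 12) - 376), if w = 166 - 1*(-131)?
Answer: -2816/2997 ≈ -0.93961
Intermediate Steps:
p(L, h) = 11/8 (p(L, h) = -11*(-⅛) = 11/8)
w = 297 (w = 166 + 131 = 297)
(55 + w)/(p(-14, 12) - 376) = (55 + 297)/(11/8 - 376) = 352/(-2997/8) = 352*(-8/2997) = -2816/2997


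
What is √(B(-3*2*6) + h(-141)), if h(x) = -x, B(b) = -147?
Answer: I*√6 ≈ 2.4495*I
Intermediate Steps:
√(B(-3*2*6) + h(-141)) = √(-147 - 1*(-141)) = √(-147 + 141) = √(-6) = I*√6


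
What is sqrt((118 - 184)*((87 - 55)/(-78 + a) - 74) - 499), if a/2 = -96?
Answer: sqrt(988385)/15 ≈ 66.278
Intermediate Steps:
a = -192 (a = 2*(-96) = -192)
sqrt((118 - 184)*((87 - 55)/(-78 + a) - 74) - 499) = sqrt((118 - 184)*((87 - 55)/(-78 - 192) - 74) - 499) = sqrt(-66*(32/(-270) - 74) - 499) = sqrt(-66*(32*(-1/270) - 74) - 499) = sqrt(-66*(-16/135 - 74) - 499) = sqrt(-66*(-10006/135) - 499) = sqrt(220132/45 - 499) = sqrt(197677/45) = sqrt(988385)/15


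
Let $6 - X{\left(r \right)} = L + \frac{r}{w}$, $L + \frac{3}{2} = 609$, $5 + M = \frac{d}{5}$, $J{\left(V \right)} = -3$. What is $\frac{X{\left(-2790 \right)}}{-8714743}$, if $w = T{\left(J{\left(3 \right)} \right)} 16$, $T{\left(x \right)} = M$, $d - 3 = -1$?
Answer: $\frac{117651}{1603512712} \approx 7.3371 \cdot 10^{-5}$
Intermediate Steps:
$d = 2$ ($d = 3 - 1 = 2$)
$M = - \frac{23}{5}$ ($M = -5 + \frac{2}{5} = - \frac{23}{5} \approx -4.6$)
$L = \frac{1215}{2}$ ($L = - \frac{3}{2} + 609 = \frac{1215}{2} \approx 607.5$)
$T{\left(x \right)} = - \frac{23}{5}$
$w = - \frac{368}{5}$ ($w = \left(- \frac{23}{5}\right) 16 = - \frac{368}{5} \approx -73.6$)
$X{\left(r \right)} = - \frac{1203}{2} + \frac{5 r}{368}$ ($X{\left(r \right)} = 6 - \left(\frac{1215}{2} + \frac{r}{- \frac{368}{5}}\right) = 6 - \left(\frac{1215}{2} + r \left(- \frac{5}{368}\right)\right) = 6 - \left(\frac{1215}{2} - \frac{5 r}{368}\right) = 6 + \left(- \frac{1215}{2} + \frac{5 r}{368}\right) = - \frac{1203}{2} + \frac{5 r}{368}$)
$\frac{X{\left(-2790 \right)}}{-8714743} = \frac{- \frac{1203}{2} + \frac{5}{368} \left(-2790\right)}{-8714743} = \left(- \frac{1203}{2} - \frac{6975}{184}\right) \left(- \frac{1}{8714743}\right) = \left(- \frac{117651}{184}\right) \left(- \frac{1}{8714743}\right) = \frac{117651}{1603512712}$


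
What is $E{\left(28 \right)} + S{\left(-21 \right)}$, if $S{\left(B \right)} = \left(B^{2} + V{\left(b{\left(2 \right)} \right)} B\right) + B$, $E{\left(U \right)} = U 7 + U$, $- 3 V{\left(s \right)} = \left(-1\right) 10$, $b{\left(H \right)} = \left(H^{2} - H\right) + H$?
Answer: $574$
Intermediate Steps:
$b{\left(H \right)} = H^{2}$
$V{\left(s \right)} = \frac{10}{3}$ ($V{\left(s \right)} = - \frac{\left(-1\right) 10}{3} = \left(- \frac{1}{3}\right) \left(-10\right) = \frac{10}{3}$)
$E{\left(U \right)} = 8 U$ ($E{\left(U \right)} = 7 U + U = 8 U$)
$S{\left(B \right)} = B^{2} + \frac{13 B}{3}$ ($S{\left(B \right)} = \left(B^{2} + \frac{10 B}{3}\right) + B = B^{2} + \frac{13 B}{3}$)
$E{\left(28 \right)} + S{\left(-21 \right)} = 8 \cdot 28 + \frac{1}{3} \left(-21\right) \left(13 + 3 \left(-21\right)\right) = 224 + \frac{1}{3} \left(-21\right) \left(13 - 63\right) = 224 + \frac{1}{3} \left(-21\right) \left(-50\right) = 224 + 350 = 574$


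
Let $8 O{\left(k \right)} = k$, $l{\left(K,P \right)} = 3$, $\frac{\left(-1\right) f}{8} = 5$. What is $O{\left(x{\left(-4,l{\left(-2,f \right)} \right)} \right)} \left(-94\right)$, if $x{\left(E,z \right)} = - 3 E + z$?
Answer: $- \frac{705}{4} \approx -176.25$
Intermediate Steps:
$f = -40$ ($f = \left(-8\right) 5 = -40$)
$x{\left(E,z \right)} = z - 3 E$
$O{\left(k \right)} = \frac{k}{8}$
$O{\left(x{\left(-4,l{\left(-2,f \right)} \right)} \right)} \left(-94\right) = \frac{3 - -12}{8} \left(-94\right) = \frac{3 + 12}{8} \left(-94\right) = \frac{1}{8} \cdot 15 \left(-94\right) = \frac{15}{8} \left(-94\right) = - \frac{705}{4}$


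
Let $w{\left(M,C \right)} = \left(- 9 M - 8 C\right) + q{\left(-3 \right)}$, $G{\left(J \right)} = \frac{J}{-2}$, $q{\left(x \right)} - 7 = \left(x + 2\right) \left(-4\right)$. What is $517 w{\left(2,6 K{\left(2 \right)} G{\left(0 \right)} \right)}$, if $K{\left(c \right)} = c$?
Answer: $-3619$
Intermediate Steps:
$q{\left(x \right)} = -1 - 4 x$ ($q{\left(x \right)} = 7 + \left(x + 2\right) \left(-4\right) = 7 + \left(2 + x\right) \left(-4\right) = 7 - \left(8 + 4 x\right) = -1 - 4 x$)
$G{\left(J \right)} = - \frac{J}{2}$ ($G{\left(J \right)} = J \left(- \frac{1}{2}\right) = - \frac{J}{2}$)
$w{\left(M,C \right)} = 11 - 9 M - 8 C$ ($w{\left(M,C \right)} = \left(- 9 M - 8 C\right) - -11 = \left(- 9 M - 8 C\right) + \left(-1 + 12\right) = \left(- 9 M - 8 C\right) + 11 = 11 - 9 M - 8 C$)
$517 w{\left(2,6 K{\left(2 \right)} G{\left(0 \right)} \right)} = 517 \left(11 - 18 - 8 \cdot 6 \cdot 2 \left(\left(- \frac{1}{2}\right) 0\right)\right) = 517 \left(11 - 18 - 8 \cdot 12 \cdot 0\right) = 517 \left(11 - 18 - 0\right) = 517 \left(11 - 18 + 0\right) = 517 \left(-7\right) = -3619$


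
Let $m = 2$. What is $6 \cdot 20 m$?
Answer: $240$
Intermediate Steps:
$6 \cdot 20 m = 6 \cdot 20 \cdot 2 = 120 \cdot 2 = 240$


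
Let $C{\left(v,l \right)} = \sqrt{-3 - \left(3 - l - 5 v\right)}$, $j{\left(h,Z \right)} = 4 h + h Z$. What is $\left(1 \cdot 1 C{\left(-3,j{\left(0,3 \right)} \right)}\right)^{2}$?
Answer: $-21$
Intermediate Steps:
$j{\left(h,Z \right)} = 4 h + Z h$
$C{\left(v,l \right)} = \sqrt{-6 + l + 5 v}$ ($C{\left(v,l \right)} = \sqrt{-3 - \left(3 - l - 5 v\right)} = \sqrt{-3 + \left(-3 + l + 5 v\right)} = \sqrt{-6 + l + 5 v}$)
$\left(1 \cdot 1 C{\left(-3,j{\left(0,3 \right)} \right)}\right)^{2} = \left(1 \cdot 1 \sqrt{-6 + 0 \left(4 + 3\right) + 5 \left(-3\right)}\right)^{2} = \left(1 \sqrt{-6 + 0 \cdot 7 - 15}\right)^{2} = \left(1 \sqrt{-6 + 0 - 15}\right)^{2} = \left(1 \sqrt{-21}\right)^{2} = \left(1 i \sqrt{21}\right)^{2} = \left(i \sqrt{21}\right)^{2} = -21$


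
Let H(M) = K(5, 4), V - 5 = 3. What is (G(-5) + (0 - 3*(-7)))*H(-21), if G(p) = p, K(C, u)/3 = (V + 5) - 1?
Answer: 576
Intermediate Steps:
V = 8 (V = 5 + 3 = 8)
K(C, u) = 36 (K(C, u) = 3*((8 + 5) - 1) = 3*(13 - 1) = 3*12 = 36)
H(M) = 36
(G(-5) + (0 - 3*(-7)))*H(-21) = (-5 + (0 - 3*(-7)))*36 = (-5 + (0 + 21))*36 = (-5 + 21)*36 = 16*36 = 576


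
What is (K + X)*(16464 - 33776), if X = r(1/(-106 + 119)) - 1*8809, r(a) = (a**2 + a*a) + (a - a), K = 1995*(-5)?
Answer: 54956840128/169 ≈ 3.2519e+8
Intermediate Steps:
K = -9975
r(a) = 2*a**2 (r(a) = (a**2 + a**2) + 0 = 2*a**2 + 0 = 2*a**2)
X = -1488719/169 (X = 2*(1/(-106 + 119))**2 - 1*8809 = 2*(1/13)**2 - 8809 = 2*(1/169) - 8809 = 2/169 - 8809 = -1488719/169 ≈ -8809.0)
(K + X)*(16464 - 33776) = (-9975 - 1488719/169)*(16464 - 33776) = -3174494/169*(-17312) = 54956840128/169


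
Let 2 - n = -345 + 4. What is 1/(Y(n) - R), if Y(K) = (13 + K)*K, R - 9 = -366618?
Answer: 1/488717 ≈ 2.0462e-6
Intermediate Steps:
n = 343 (n = 2 - (-345 + 4) = 2 - 1*(-341) = 2 + 341 = 343)
R = -366609 (R = 9 - 366618 = -366609)
Y(K) = K*(13 + K)
1/(Y(n) - R) = 1/(343*(13 + 343) - 1*(-366609)) = 1/(343*356 + 366609) = 1/(122108 + 366609) = 1/488717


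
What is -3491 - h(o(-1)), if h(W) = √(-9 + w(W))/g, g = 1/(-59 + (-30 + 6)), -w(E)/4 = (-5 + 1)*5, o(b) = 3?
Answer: -3491 + 83*√71 ≈ -2791.6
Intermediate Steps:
w(E) = 80 (w(E) = -4*(-5 + 1)*5 = -(-16)*5 = -4*(-20) = 80)
g = -1/83 (g = 1/(-59 - 24) = 1/(-83) = -1/83 ≈ -0.012048)
h(W) = -83*√71 (h(W) = √(-9 + 80)/(-1/83) = √71*(-83) = -83*√71)
-3491 - h(o(-1)) = -3491 - (-83)*√71 = -3491 + 83*√71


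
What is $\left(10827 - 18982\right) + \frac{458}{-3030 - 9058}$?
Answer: $- \frac{49289049}{6044} \approx -8155.0$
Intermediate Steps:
$\left(10827 - 18982\right) + \frac{458}{-3030 - 9058} = -8155 + \frac{458}{-3030 - 9058} = -8155 + \frac{458}{-12088} = -8155 + 458 \left(- \frac{1}{12088}\right) = -8155 - \frac{229}{6044} = - \frac{49289049}{6044}$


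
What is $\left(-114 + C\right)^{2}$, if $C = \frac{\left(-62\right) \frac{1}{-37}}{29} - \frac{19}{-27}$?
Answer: $\frac{10762552880689}{839318841} \approx 12823.0$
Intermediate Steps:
$C = \frac{22061}{28971}$ ($C = \left(-62\right) \left(- \frac{1}{37}\right) \frac{1}{29} - - \frac{19}{27} = \frac{62}{37} \cdot \frac{1}{29} + \frac{19}{27} = \frac{62}{1073} + \frac{19}{27} = \frac{22061}{28971} \approx 0.76149$)
$\left(-114 + C\right)^{2} = \left(-114 + \frac{22061}{28971}\right)^{2} = \left(- \frac{3280633}{28971}\right)^{2} = \frac{10762552880689}{839318841}$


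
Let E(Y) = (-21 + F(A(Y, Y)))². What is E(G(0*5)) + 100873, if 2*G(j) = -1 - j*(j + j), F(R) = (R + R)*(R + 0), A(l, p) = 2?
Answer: 101042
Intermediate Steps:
F(R) = 2*R² (F(R) = (2*R)*R = 2*R²)
G(j) = -½ - j² (G(j) = (-1 - j*(j + j))/2 = (-1 - j*2*j)/2 = (-1 - 2*j²)/2 = -½ - j²)
E(Y) = 169 (E(Y) = (-21 + 2*2²)² = (-21 + 2*4)² = (-21 + 8)² = (-13)² = 169)
E(G(0*5)) + 100873 = 169 + 100873 = 101042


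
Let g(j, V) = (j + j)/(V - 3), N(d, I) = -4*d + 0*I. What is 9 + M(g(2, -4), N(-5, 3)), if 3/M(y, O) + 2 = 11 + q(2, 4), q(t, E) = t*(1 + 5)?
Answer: 64/7 ≈ 9.1429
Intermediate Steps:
N(d, I) = -4*d (N(d, I) = -4*d + 0 = -4*d)
q(t, E) = 6*t (q(t, E) = t*6 = 6*t)
g(j, V) = 2*j/(-3 + V) (g(j, V) = (2*j)/(-3 + V) = 2*j/(-3 + V))
M(y, O) = 1/7 (M(y, O) = 3/(-2 + (11 + 6*2)) = 3/(-2 + (11 + 12)) = 3/(-2 + 23) = 3/21 = 3*(1/21) = 1/7)
9 + M(g(2, -4), N(-5, 3)) = 9 + 1/7 = 64/7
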